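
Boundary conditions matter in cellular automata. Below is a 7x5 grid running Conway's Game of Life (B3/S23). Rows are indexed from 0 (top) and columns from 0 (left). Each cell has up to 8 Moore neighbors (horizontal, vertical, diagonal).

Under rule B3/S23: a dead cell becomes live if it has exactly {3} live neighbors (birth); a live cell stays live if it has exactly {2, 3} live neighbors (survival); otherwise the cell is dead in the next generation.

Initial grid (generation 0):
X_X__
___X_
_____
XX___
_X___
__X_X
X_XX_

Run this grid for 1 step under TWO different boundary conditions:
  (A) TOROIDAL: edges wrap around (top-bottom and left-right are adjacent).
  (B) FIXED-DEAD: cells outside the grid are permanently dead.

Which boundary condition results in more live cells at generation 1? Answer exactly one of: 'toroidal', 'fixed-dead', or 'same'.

Answer: toroidal

Derivation:
Under TOROIDAL boundary, generation 1:
__X__
_____
_____
XX___
_XX__
X_X_X
X_X__
Population = 10

Under FIXED-DEAD boundary, generation 1:
_____
_____
_____
XX___
XXX__
__X__
_XXX_
Population = 9

Comparison: toroidal=10, fixed-dead=9 -> toroidal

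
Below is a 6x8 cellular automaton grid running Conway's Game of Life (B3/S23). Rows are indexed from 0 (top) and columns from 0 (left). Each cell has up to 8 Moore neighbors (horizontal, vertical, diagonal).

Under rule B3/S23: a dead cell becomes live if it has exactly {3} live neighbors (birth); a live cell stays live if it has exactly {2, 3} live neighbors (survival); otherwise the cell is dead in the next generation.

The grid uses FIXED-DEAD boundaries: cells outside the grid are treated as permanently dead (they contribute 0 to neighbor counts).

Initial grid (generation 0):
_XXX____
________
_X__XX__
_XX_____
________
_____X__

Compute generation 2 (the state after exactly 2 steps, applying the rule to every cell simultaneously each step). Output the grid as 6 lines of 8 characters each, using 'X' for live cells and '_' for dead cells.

Simulating step by step:
Generation 0 (given above): 9 live cells
Generation 1: 8 live cells
__X_____
_X_XX___
_XX_____
_XX_____
________
________
Generation 2: 7 live cells
(generation 2 grid is the final answer)

Answer: __XX____
_X_X____
X_______
_XX_____
________
________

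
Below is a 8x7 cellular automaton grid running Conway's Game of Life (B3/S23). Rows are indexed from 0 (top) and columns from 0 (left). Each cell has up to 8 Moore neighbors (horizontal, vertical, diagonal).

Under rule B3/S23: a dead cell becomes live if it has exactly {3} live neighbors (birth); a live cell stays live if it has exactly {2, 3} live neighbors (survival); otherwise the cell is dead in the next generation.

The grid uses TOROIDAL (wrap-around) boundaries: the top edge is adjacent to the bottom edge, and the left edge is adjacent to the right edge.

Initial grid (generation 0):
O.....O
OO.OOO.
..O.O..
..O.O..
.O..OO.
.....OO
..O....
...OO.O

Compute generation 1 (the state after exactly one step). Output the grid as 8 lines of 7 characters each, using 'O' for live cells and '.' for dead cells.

Simulating step by step:
Generation 0 (given above): 20 live cells
Generation 1: 25 live cells
(generation 1 grid is the final answer)

Answer: .OO....
OOOOOO.
..O....
.OO.O..
...OO.O
....OOO
...OO.O
O..O.OO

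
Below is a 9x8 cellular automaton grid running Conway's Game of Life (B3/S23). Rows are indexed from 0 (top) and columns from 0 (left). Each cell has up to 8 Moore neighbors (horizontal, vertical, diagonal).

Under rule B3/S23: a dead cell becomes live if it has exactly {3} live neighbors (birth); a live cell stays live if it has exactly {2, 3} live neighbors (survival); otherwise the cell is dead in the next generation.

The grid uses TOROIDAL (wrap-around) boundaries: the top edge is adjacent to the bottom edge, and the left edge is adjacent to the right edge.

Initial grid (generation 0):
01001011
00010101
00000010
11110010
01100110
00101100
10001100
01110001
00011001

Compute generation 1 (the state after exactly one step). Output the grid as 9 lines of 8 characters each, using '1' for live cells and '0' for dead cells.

Simulating step by step:
Generation 0 (given above): 30 live cells
Generation 1: 31 live cells
(generation 1 grid is the final answer)

Answer: 00100001
10001101
11011110
10010010
10000011
00100000
10000110
01100111
01001101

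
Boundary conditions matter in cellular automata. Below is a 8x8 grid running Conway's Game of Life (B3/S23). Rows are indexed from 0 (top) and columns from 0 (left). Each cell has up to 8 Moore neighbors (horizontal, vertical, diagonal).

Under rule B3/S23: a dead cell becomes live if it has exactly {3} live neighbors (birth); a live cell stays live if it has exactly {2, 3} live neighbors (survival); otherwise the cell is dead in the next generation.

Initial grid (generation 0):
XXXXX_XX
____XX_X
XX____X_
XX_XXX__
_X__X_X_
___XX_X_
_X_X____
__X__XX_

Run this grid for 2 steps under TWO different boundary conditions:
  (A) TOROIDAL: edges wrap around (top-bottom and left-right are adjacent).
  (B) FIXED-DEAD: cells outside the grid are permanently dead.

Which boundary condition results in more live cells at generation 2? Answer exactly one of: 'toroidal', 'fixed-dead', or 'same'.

Under TOROIDAL boundary, generation 2:
_X___X__
X_______
__X_____
___XX_X_
X_X___XX
X_XXXXX_
___X__X_
_XX__XXX
Population = 24

Under FIXED-DEAD boundary, generation 2:
__XXXXXX
X___X__X
_XX___XX
___XX_XX
__X_____
__XXXX__
__XXX___
________
Population = 25

Comparison: toroidal=24, fixed-dead=25 -> fixed-dead

Answer: fixed-dead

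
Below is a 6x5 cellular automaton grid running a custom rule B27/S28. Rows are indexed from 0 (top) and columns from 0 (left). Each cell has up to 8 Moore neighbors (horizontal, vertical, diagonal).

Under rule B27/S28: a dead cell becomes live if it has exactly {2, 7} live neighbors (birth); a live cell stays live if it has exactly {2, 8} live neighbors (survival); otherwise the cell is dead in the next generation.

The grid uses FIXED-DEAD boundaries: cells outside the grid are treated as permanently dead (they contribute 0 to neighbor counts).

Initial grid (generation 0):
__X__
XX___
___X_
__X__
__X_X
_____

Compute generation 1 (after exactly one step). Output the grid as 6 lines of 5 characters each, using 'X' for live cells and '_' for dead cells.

Answer: X____
_X_X_
X____
_XX_X
_X___
___X_

Derivation:
Simulating step by step:
Generation 0 (given above): 7 live cells
Generation 1: 9 live cells
(generation 1 grid is the final answer)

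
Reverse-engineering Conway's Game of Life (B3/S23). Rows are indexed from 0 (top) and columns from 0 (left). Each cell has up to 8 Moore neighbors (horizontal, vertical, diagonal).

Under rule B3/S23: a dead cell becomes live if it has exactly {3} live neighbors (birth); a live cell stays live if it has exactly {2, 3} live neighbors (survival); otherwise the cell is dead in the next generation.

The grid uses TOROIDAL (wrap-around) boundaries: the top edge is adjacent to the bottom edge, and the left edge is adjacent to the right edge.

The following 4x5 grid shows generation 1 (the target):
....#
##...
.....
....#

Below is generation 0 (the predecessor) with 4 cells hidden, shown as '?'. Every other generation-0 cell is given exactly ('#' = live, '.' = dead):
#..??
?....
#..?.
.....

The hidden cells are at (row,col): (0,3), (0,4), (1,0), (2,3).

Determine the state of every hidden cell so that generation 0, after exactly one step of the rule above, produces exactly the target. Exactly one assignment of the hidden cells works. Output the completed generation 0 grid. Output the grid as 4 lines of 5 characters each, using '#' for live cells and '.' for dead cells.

Answer: #..#.
#....
#....
.....

Derivation:
Hidden generation-0 cells (in order): (0,3), (0,4), (1,0), (2,3).
A hidden cell only influences target cells in its own 3x3 neighborhood. Try each of the 2^4 = 16 assignments, step the completed generation 0 forward once under B3/S23, and compare with the target:
  (0,3)=. (0,4)=. (1,0)=. (2,3)=. -> step gives (0,4)='.' but target has '#' -> reject
  (0,3)=. (0,4)=. (1,0)=. (2,3)=# -> step gives (0,4)='.' but target has '#' -> reject
  (0,3)=. (0,4)=. (1,0)=# (2,3)=. -> step gives (0,4)='.' but target has '#' -> reject
  (0,3)=. (0,4)=. (1,0)=# (2,3)=# -> step gives (0,4)='.' but target has '#' -> reject
  (0,3)=. (0,4)=# (1,0)=. (2,3)=. -> step gives (0,4)='.' but target has '#' -> reject
  (0,3)=. (0,4)=# (1,0)=. (2,3)=# -> step gives (0,4)='.' but target has '#' -> reject
  (0,3)=. (0,4)=# (1,0)=# (2,3)=. -> step gives (0,0)='#' but target has '.' -> reject
  (0,3)=. (0,4)=# (1,0)=# (2,3)=# -> step gives (0,0)='#' but target has '.' -> reject
  (0,3)=# (0,4)=. (1,0)=. (2,3)=. -> step gives (0,4)='.' but target has '#' -> reject
  (0,3)=# (0,4)=. (1,0)=. (2,3)=# -> step gives (0,4)='.' but target has '#' -> reject
  (0,3)=# (0,4)=. (1,0)=# (2,3)=. -> step reproduces the target at every cell -> ACCEPT
  (0,3)=# (0,4)=. (1,0)=# (2,3)=# -> step gives (2,4)='#' but target has '.' -> reject
  (0,3)=# (0,4)=# (1,0)=. (2,3)=. -> step gives (1,1)='.' but target has '#' -> reject
  (0,3)=# (0,4)=# (1,0)=. (2,3)=# -> step gives (1,1)='.' but target has '#' -> reject
  (0,3)=# (0,4)=# (1,0)=# (2,3)=. -> step gives (0,0)='#' but target has '.' -> reject
  (0,3)=# (0,4)=# (1,0)=# (2,3)=# -> step gives (0,0)='#' but target has '.' -> reject
Unique solution: (0,3)=live, (0,4)=dead, (1,0)=live, (2,3)=dead.
Check: live-neighbor counts of every cell in the completed generation 0:
12103
23114
12002
22113
Applying B3/S23 to generation 0 with these counts gives:
....#
##...
.....
....#
which matches the target exactly.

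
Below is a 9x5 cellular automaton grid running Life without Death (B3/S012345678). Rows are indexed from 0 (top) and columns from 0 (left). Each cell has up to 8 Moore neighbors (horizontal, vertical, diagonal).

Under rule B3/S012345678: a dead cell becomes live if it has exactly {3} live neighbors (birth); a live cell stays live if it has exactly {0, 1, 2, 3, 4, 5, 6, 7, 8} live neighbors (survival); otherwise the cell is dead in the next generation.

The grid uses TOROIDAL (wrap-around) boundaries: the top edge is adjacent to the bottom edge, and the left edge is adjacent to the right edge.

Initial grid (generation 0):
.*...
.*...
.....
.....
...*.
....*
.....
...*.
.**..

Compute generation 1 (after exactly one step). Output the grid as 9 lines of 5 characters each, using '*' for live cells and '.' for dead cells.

Simulating step by step:
Generation 0 (given above): 7 live cells
Generation 1: 9 live cells
(generation 1 grid is the final answer)

Answer: **...
.*...
.....
.....
...*.
....*
.....
..**.
.**..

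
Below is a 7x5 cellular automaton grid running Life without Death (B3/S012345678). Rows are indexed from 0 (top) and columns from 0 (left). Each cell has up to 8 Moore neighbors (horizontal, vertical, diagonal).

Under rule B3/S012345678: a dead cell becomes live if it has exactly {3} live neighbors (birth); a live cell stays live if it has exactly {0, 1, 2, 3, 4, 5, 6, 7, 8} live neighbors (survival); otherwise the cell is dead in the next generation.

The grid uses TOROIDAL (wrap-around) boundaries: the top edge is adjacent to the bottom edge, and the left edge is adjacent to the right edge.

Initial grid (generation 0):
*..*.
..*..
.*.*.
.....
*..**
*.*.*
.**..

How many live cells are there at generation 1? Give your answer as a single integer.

Answer: 21

Derivation:
Simulating step by step:
Generation 0 (given above): 13 live cells
Generation 1: 21 live cells
*..*.
.****
.***.
*.**.
**.**
*.*.*
.**..
Population at generation 1: 21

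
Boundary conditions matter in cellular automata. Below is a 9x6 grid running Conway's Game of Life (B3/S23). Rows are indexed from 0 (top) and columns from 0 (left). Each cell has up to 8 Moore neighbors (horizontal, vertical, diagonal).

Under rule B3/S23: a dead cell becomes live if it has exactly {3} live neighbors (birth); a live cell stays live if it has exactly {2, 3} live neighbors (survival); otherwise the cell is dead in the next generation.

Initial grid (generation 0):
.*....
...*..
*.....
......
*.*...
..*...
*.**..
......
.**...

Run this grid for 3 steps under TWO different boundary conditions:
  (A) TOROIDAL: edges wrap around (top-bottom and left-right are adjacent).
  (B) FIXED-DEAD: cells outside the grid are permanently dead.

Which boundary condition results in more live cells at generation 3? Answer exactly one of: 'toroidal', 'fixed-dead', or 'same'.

Under TOROIDAL boundary, generation 3:
.**...
......
......
......
..*...
.*.*..
...**.
.*.*..
.*.*..
Population = 11

Under FIXED-DEAD boundary, generation 3:
......
......
......
......
..*...
.*.*..
...**.
..*...
......
Population = 6

Comparison: toroidal=11, fixed-dead=6 -> toroidal

Answer: toroidal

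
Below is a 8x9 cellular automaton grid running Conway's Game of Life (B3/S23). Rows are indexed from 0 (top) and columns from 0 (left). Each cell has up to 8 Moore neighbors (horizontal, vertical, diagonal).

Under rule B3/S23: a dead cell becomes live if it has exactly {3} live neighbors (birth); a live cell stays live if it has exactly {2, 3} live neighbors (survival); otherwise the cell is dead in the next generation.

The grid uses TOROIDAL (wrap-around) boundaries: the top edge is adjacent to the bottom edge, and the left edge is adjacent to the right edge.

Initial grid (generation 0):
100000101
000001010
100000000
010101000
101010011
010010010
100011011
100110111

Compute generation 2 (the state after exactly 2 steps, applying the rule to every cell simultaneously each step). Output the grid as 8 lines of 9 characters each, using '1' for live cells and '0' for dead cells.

Simulating step by step:
Generation 0 (given above): 28 live cells
Generation 1: 24 live cells
100010000
100000110
000010100
011110000
101011111
010010000
010000000
010110000
Generation 2: 38 live cells
(generation 2 grid is the final answer)

Answer: 110111001
000000111
011010110
111000001
100000111
011110111
110110000
111110000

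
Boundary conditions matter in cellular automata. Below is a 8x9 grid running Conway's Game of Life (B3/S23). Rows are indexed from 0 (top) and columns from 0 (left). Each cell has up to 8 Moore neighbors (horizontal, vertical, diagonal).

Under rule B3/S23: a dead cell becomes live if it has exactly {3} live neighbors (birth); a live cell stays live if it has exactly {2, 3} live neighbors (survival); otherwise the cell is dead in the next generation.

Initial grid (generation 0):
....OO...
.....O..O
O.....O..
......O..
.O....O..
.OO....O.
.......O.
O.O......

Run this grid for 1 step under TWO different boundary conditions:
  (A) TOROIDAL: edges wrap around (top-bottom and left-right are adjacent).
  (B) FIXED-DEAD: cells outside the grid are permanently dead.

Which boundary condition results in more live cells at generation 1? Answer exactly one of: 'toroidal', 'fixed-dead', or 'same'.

Under TOROIDAL boundary, generation 1:
....OO...
....OOO..
.....OOO.
.....OOO.
.OO...OO.
.OO...OO.
..O.....O
.........
Population = 21

Under FIXED-DEAD boundary, generation 1:
....OO...
....OOO..
.....OOO.
.....OOO.
.OO...OO.
.OO...OO.
..O......
.........
Population = 20

Comparison: toroidal=21, fixed-dead=20 -> toroidal

Answer: toroidal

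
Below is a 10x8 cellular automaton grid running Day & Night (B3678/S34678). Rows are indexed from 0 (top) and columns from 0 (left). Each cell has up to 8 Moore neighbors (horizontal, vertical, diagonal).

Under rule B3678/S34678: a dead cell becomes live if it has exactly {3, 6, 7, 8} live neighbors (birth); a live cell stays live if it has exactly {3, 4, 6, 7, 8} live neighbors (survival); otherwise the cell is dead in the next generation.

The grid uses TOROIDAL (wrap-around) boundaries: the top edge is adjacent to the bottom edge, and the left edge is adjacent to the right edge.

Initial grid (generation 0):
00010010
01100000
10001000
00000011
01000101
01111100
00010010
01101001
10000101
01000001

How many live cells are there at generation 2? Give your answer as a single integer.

Simulating step by step:
Generation 0 (given above): 27 live cells
Generation 1: 23 live cells
11000000
00010000
01000001
00000111
00010100
10111100
10100000
00010101
00100001
00000001
Generation 2: 24 live cells
00000000
01100000
10000000
10001010
00111101
00111000
00100111
11100010
10000000
01000000
Population at generation 2: 24

Answer: 24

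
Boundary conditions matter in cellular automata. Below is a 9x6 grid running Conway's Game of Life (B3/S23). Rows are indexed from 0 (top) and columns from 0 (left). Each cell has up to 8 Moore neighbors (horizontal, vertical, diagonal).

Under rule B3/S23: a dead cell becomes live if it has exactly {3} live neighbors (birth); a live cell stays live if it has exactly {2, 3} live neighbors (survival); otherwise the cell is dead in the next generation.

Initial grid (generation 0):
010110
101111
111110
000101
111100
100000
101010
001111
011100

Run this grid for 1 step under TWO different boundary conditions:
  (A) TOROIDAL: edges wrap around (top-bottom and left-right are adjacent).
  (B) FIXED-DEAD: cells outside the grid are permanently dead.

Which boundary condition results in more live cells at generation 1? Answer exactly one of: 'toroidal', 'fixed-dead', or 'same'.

Under TOROIDAL boundary, generation 1:
000000
000000
000000
000001
111111
100000
101010
100001
110001
Population = 16

Under FIXED-DEAD boundary, generation 1:
010001
100001
100000
000000
111110
100000
001011
000001
010000
Population = 16

Comparison: toroidal=16, fixed-dead=16 -> same

Answer: same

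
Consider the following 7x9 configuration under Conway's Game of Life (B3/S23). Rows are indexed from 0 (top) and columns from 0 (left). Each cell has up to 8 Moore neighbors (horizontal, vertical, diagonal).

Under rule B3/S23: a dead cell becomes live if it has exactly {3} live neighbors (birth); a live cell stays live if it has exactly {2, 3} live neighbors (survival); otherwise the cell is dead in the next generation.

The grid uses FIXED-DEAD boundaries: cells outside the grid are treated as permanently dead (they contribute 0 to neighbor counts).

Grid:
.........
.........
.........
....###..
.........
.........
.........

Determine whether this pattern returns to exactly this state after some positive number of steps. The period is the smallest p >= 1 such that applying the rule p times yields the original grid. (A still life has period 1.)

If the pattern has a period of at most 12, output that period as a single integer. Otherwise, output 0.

Answer: 2

Derivation:
Simulating and comparing each generation to the original:
Gen 0 (original, given above): 3 live cells
Gen 1: 3 live cells, differs from original
Gen 2: 3 live cells, MATCHES original -> period = 2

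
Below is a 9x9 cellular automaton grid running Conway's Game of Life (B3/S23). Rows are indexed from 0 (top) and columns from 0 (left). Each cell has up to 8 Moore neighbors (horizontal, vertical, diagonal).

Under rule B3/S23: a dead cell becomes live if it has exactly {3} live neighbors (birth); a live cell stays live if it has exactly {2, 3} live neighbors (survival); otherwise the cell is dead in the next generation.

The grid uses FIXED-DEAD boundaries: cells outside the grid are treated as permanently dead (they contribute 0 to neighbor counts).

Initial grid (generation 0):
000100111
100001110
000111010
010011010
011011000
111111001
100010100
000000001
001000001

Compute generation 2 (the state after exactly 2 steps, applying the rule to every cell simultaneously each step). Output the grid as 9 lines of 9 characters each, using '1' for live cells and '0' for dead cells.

Simulating step by step:
Generation 0 (given above): 33 live cells
Generation 1: 14 live cells
000001001
000100000
000100011
010000000
000000000
100000100
101010010
000000010
000000000
Generation 2: 8 live cells
(generation 2 grid is the final answer)

Answer: 000000000
000010011
001000000
000000000
000000000
010000000
010000110
000000000
000000000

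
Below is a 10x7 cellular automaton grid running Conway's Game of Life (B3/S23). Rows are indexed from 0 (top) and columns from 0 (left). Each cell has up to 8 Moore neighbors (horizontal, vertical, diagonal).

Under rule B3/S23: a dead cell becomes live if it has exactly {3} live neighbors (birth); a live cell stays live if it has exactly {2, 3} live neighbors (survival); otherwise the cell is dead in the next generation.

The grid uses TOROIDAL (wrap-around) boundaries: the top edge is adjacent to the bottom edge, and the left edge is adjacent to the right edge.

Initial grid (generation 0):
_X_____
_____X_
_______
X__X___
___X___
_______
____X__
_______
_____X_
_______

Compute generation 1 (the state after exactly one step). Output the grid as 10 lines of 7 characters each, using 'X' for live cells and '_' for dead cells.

Simulating step by step:
Generation 0 (given above): 7 live cells
Generation 1: 0 live cells
(generation 1 grid is the final answer)

Answer: _______
_______
_______
_______
_______
_______
_______
_______
_______
_______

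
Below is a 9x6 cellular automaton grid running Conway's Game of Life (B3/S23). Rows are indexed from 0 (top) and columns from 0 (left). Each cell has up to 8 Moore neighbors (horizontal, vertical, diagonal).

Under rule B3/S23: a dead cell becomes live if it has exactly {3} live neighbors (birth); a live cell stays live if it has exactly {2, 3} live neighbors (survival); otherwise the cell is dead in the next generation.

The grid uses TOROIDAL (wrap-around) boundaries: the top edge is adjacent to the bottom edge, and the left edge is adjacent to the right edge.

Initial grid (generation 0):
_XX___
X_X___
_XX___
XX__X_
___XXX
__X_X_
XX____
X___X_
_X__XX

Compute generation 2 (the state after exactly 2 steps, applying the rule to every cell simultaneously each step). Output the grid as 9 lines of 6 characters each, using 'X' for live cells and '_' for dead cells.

Simulating step by step:
Generation 0 (given above): 21 live cells
Generation 1: 27 live cells
__XX_X
X__X__
__XX_X
XX__X_
XXX___
XXX_X_
XX_X__
____X_
_XXXXX
Generation 2: 14 live cells
(generation 2 grid is the final answer)

Answer: _____X
XX___X
__XX_X
____X_
______
______
X__XX_
______
XX___X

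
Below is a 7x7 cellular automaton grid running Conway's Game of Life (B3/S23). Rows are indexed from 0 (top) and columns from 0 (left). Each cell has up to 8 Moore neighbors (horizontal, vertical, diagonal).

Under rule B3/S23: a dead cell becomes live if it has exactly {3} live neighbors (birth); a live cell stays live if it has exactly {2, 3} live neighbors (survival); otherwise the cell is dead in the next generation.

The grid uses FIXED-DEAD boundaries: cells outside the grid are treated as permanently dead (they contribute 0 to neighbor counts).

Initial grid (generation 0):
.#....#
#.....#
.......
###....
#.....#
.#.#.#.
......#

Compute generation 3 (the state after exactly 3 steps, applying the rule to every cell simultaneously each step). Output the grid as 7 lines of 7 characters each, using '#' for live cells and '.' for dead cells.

Simulating step by step:
Generation 0 (given above): 13 live cells
Generation 1: 6 live cells
.......
.......
#......
##.....
#......
.....##
.......
Generation 2: 6 live cells
.......
.......
##.....
##.....
##.....
.......
.......
Generation 3: 5 live cells
(generation 3 grid is the final answer)

Answer: .......
.......
##.....
..#....
##.....
.......
.......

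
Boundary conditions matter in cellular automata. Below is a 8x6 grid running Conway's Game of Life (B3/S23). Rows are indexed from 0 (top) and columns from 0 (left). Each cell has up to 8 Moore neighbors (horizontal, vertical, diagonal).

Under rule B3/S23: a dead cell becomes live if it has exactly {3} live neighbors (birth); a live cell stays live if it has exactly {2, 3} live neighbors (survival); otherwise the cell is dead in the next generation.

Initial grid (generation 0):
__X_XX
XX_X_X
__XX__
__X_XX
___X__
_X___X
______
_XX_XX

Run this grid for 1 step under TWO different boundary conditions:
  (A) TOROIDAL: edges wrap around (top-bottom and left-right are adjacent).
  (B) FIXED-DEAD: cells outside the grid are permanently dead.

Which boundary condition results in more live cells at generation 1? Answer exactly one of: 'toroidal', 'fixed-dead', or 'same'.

Answer: toroidal

Derivation:
Under TOROIDAL boundary, generation 1:
______
XX___X
______
__X_X_
X_XX_X
______
_XX_XX
XXX_XX
Population = 18

Under FIXED-DEAD boundary, generation 1:
_XXXXX
_X___X
_____X
__X_X_
__XX_X
______
_XX_XX
______
Population = 17

Comparison: toroidal=18, fixed-dead=17 -> toroidal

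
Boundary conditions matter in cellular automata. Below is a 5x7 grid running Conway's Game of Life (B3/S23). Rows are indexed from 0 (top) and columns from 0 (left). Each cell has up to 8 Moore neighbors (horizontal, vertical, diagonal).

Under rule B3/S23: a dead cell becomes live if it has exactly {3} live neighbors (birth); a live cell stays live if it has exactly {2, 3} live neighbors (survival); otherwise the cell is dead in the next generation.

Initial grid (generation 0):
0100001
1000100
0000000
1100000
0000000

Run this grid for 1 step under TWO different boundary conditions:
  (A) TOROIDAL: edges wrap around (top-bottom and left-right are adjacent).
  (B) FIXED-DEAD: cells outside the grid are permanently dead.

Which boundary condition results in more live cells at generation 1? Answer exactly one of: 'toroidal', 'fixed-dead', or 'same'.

Under TOROIDAL boundary, generation 1:
1000000
1000000
1100000
0000000
0100000
Population = 5

Under FIXED-DEAD boundary, generation 1:
0000000
0000000
1100000
0000000
0000000
Population = 2

Comparison: toroidal=5, fixed-dead=2 -> toroidal

Answer: toroidal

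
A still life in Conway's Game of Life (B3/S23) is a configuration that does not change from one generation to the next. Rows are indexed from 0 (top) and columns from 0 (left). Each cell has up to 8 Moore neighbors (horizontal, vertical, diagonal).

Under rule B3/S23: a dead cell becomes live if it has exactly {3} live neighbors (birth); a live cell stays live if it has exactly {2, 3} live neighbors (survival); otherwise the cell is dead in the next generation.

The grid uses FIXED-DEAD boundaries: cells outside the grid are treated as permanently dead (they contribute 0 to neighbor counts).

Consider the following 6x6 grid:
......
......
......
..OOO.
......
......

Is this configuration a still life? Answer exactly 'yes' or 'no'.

Answer: no

Derivation:
Compute generation 1 and compare to generation 0 (given above):
Generation 1:
......
......
...O..
...O..
...O..
......
Cell (2,3) differs: gen0=0 vs gen1=1 -> NOT a still life.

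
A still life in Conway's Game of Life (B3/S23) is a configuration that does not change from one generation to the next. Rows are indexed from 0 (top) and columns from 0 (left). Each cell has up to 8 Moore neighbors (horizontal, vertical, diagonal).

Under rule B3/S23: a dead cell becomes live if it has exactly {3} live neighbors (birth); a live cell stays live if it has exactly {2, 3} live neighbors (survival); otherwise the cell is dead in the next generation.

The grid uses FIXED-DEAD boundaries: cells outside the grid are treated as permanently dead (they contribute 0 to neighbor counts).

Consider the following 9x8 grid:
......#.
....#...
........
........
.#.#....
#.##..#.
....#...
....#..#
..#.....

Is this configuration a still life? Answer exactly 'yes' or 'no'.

Compute generation 1 and compare to generation 0 (given above):
Generation 1:
........
........
........
........
.#.#....
.####...
....##..
...#....
........
Cell (0,6) differs: gen0=1 vs gen1=0 -> NOT a still life.

Answer: no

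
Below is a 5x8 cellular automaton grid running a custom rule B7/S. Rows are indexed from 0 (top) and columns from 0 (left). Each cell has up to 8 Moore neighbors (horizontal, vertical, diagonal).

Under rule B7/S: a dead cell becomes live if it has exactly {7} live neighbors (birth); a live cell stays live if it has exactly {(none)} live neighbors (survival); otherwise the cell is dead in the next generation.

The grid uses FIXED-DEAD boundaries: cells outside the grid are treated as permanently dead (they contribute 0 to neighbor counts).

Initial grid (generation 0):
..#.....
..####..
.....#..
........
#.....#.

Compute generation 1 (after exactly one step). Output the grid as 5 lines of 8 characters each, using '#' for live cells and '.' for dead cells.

Simulating step by step:
Generation 0 (given above): 8 live cells
Generation 1: 0 live cells
(generation 1 grid is the final answer)

Answer: ........
........
........
........
........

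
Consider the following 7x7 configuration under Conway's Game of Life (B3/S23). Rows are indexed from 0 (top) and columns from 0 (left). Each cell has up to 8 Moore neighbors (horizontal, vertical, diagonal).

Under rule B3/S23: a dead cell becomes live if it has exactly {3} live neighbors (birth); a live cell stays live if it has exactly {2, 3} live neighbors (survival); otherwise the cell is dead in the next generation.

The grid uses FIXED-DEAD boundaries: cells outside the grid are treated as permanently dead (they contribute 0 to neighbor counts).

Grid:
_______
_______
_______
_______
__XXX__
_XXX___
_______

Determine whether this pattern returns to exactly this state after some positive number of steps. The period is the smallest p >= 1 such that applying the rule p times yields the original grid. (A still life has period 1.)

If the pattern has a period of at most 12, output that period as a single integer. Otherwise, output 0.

Answer: 2

Derivation:
Simulating and comparing each generation to the original:
Gen 0 (original, given above): 6 live cells
Gen 1: 6 live cells, differs from original
Gen 2: 6 live cells, MATCHES original -> period = 2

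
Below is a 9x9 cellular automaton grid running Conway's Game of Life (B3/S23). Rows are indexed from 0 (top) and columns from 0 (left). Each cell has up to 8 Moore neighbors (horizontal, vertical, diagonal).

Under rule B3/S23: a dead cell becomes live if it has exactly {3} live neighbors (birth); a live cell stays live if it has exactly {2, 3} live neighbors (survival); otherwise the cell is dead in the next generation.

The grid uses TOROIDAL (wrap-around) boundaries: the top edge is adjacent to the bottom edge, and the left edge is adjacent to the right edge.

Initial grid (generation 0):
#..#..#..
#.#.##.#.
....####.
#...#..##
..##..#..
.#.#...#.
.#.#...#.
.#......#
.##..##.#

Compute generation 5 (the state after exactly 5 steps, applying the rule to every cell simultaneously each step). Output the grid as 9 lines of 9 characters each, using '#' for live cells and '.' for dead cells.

Answer: ...#..#..
#..#.....
#....#.#.
.##..###.
#....##.#
#.....#.#
###.....#
#..##.#.#
.........

Derivation:
Simulating step by step:
Generation 0 (given above): 32 live cells
Generation 1: 30 live cells
#..#.....
.#.....#.
##.......
....#...#
#####.#..
.#.##.##.
.#.....##
.#....#.#
.##..##.#
Generation 2: 31 live cells
#.....###
.##.....#
##......#
....##..#
##....#.#
....#.#..
.#...#..#
.#...##.#
.##..##.#
Generation 3: 21 live cells
.....##..
..#......
.##....##
.....#...
#...#.#.#
.#....#.#
....#....
.#..#...#
.##......
Generation 4: 25 live cells
.##......
.##...##.
.##......
.#...##..
#.....#.#
........#
.....#.#.
####.....
###..#...
Generation 5: 28 live cells
(generation 5 grid is the final answer)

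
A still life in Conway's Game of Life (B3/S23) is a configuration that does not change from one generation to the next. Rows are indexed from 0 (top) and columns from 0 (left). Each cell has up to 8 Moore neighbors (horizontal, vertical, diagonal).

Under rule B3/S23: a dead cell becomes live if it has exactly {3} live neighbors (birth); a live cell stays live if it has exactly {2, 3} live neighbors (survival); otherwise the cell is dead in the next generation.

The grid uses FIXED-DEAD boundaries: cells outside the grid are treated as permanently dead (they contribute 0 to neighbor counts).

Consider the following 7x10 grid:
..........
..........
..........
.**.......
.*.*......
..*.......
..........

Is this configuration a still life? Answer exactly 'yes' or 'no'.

Answer: yes

Derivation:
Compute generation 1 and compare to generation 0 (given above):
Generation 1:
..........
..........
..........
.**.......
.*.*......
..*.......
..........
The grids are IDENTICAL -> still life.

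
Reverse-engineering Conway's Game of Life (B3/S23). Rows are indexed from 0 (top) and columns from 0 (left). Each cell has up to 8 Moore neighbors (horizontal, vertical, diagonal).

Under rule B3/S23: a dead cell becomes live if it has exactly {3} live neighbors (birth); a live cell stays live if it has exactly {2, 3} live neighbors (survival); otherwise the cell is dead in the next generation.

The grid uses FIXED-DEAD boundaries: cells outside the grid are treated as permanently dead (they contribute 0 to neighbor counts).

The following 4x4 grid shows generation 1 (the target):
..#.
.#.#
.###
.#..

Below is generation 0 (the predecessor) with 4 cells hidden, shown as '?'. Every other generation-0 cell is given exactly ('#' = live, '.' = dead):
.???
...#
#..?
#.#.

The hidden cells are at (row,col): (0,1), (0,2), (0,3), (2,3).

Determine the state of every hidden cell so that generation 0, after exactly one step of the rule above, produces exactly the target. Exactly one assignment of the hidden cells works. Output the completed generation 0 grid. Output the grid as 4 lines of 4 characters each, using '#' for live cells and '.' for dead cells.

Hidden generation-0 cells (in order): (0,1), (0,2), (0,3), (2,3).
A hidden cell only influences target cells in its own 3x3 neighborhood. Try each of the 2^4 = 16 assignments, step the completed generation 0 forward once under B3/S23, and compare with the target:
  (0,1)=. (0,2)=. (0,3)=. (2,3)=. -> step gives (0,2)='.' but target has '#' -> reject
  (0,1)=. (0,2)=. (0,3)=. (2,3)=# -> step gives (0,2)='.' but target has '#' -> reject
  (0,1)=. (0,2)=. (0,3)=# (2,3)=. -> step gives (0,2)='.' but target has '#' -> reject
  (0,1)=. (0,2)=. (0,3)=# (2,3)=# -> step gives (0,2)='.' but target has '#' -> reject
  (0,1)=. (0,2)=# (0,3)=. (2,3)=. -> step gives (0,2)='.' but target has '#' -> reject
  (0,1)=. (0,2)=# (0,3)=. (2,3)=# -> step gives (0,2)='.' but target has '#' -> reject
  (0,1)=. (0,2)=# (0,3)=# (2,3)=. -> step gives (0,3)='#' but target has '.' -> reject
  (0,1)=. (0,2)=# (0,3)=# (2,3)=# -> step gives (0,3)='#' but target has '.' -> reject
  (0,1)=# (0,2)=. (0,3)=. (2,3)=. -> step gives (0,2)='.' but target has '#' -> reject
  (0,1)=# (0,2)=. (0,3)=. (2,3)=# -> step gives (0,2)='.' but target has '#' -> reject
  (0,1)=# (0,2)=. (0,3)=# (2,3)=. -> step gives (1,1)='.' but target has '#' -> reject
  (0,1)=# (0,2)=. (0,3)=# (2,3)=# -> step gives (1,1)='.' but target has '#' -> reject
  (0,1)=# (0,2)=# (0,3)=. (2,3)=. -> step gives (1,2)='#' but target has '.' -> reject
  (0,1)=# (0,2)=# (0,3)=. (2,3)=# -> step reproduces the target at every cell -> ACCEPT
  (0,1)=# (0,2)=# (0,3)=# (2,3)=. -> step gives (0,3)='#' but target has '.' -> reject
  (0,1)=# (0,2)=# (0,3)=# (2,3)=# -> step gives (0,3)='#' but target has '.' -> reject
Unique solution: (0,1)=live, (0,2)=live, (0,3)=dead, (2,3)=live.
Check: live-neighbor counts of every cell in the completed generation 0:
1122
2342
1332
1312
Applying B3/S23 to generation 0 with these counts gives:
..#.
.#.#
.###
.#..
which matches the target exactly.

Answer: .##.
...#
#..#
#.#.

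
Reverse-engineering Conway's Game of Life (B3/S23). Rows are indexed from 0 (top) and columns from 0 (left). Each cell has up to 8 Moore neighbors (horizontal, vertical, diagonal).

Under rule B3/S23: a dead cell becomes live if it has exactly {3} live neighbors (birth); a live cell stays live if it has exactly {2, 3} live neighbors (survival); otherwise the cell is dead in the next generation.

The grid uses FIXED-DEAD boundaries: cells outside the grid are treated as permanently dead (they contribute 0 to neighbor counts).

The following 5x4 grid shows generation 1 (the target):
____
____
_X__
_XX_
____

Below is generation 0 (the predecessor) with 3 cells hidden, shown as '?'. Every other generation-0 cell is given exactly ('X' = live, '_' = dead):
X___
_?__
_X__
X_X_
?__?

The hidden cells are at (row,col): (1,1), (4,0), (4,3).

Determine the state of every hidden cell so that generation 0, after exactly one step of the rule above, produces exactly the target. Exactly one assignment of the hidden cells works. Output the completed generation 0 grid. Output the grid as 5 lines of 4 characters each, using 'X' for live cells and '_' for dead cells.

Hidden generation-0 cells (in order): (1,1), (4,0), (4,3).
A hidden cell only influences target cells in its own 3x3 neighborhood. Try each of the 2^3 = 8 assignments, step the completed generation 0 forward once under B3/S23, and compare with the target:
  (1,1)=_ (4,0)=_ (4,3)=_ -> step gives (3,2)='_' but target has 'X' -> reject
  (1,1)=_ (4,0)=_ (4,3)=X -> step reproduces the target at every cell -> ACCEPT
  (1,1)=_ (4,0)=X (4,3)=_ -> step gives (3,0)='X' but target has '_' -> reject
  (1,1)=_ (4,0)=X (4,3)=X -> step gives (3,0)='X' but target has '_' -> reject
  (1,1)=X (4,0)=_ (4,3)=_ -> step gives (1,0)='X' but target has '_' -> reject
  (1,1)=X (4,0)=_ (4,3)=X -> step gives (1,0)='X' but target has '_' -> reject
  (1,1)=X (4,0)=X (4,3)=_ -> step gives (1,0)='X' but target has '_' -> reject
  (1,1)=X (4,0)=X (4,3)=X -> step gives (1,0)='X' but target has '_' -> reject
Unique solution: (1,1)=dead, (4,0)=dead, (4,3)=live.
Check: live-neighbor counts of every cell in the completed generation 0:
0100
2210
2221
1322
1221
Applying B3/S23 to generation 0 with these counts gives:
____
____
_X__
_XX_
____
which matches the target exactly.

Answer: X___
____
_X__
X_X_
___X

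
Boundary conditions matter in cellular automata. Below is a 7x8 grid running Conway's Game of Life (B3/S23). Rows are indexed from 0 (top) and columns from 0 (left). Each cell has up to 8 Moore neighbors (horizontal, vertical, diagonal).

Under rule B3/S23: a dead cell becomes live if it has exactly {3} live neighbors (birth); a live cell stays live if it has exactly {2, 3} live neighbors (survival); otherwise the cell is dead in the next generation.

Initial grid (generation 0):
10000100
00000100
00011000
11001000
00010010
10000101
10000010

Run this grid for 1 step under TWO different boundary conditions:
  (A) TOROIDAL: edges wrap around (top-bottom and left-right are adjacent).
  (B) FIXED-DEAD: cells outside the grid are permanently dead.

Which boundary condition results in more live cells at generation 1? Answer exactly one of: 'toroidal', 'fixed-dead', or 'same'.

Under TOROIDAL boundary, generation 1:
00000111
00000100
00011100
00101100
01001110
10000100
11000110
Population = 20

Under FIXED-DEAD boundary, generation 1:
00000000
00000100
00011100
00101100
11001110
00000101
00000010
Population = 15

Comparison: toroidal=20, fixed-dead=15 -> toroidal

Answer: toroidal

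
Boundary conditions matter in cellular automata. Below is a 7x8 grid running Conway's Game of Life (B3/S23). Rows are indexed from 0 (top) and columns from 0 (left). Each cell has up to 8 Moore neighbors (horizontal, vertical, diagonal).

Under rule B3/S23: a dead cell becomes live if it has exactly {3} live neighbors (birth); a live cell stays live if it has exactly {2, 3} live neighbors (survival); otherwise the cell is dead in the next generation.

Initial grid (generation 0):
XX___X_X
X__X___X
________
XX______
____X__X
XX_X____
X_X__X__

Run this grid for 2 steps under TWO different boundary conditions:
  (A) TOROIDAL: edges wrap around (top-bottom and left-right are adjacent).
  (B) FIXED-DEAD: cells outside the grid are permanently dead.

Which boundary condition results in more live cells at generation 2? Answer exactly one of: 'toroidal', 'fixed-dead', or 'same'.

Under TOROIDAL boundary, generation 2:
_XX___XX
_XX___XX
_X____XX
XX_____X
__X____X
X___XXXX
X___X__X
Population = 24

Under FIXED-DEAD boundary, generation 2:
XX______
__X_____
XX______
_X______
__X_____
X_______
X_X_____
Population = 10

Comparison: toroidal=24, fixed-dead=10 -> toroidal

Answer: toroidal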